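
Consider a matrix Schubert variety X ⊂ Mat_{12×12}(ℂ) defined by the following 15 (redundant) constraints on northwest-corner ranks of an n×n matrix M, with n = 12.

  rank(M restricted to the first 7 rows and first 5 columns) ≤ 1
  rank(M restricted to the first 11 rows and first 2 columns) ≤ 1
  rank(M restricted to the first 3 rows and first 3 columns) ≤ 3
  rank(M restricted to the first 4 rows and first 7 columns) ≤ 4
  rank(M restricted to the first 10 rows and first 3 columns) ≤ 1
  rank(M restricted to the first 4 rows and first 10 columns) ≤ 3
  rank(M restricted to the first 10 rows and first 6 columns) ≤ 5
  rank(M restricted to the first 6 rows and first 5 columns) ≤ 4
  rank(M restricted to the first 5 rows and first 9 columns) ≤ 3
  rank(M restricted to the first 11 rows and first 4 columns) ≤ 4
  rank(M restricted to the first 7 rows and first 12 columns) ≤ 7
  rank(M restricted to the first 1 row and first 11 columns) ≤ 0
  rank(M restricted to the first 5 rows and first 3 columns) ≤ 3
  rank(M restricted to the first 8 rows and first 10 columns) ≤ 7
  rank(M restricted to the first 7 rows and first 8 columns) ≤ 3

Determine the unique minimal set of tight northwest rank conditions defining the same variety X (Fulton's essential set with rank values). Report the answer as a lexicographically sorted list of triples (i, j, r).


The tightest implied rank at each (i,j), from the 15 conditions:

  0 | 0 | 0 | 0 | 0 | 0 | 0 | 0 | 0 | 0 | 0 | 1
  1 | 1 | 1 | 1 | 1 | 1 | 1 | 1 | 1 | 1 | 1 | 2
  1 | 1 | 1 | 1 | 1 | 2 | 2 | 2 | 2 | 2 | 2 | 3
  1 | 1 | 1 | 1 | 1 | 2 | 3 | 3 | 3 | 3 | 3 | 4
  1 | 1 | 1 | 1 | 1 | 2 | 3 | 3 | 3 | 4 | 4 | 5
  1 | 1 | 1 | 1 | 1 | 2 | 3 | 3 | 4 | 5 | 5 | 6
  1 | 1 | 1 | 1 | 1 | 2 | 3 | 3 | 4 | 5 | 6 | 7
  1 | 1 | 1 | 2 | 2 | 3 | 4 | 4 | 5 | 6 | 7 | 8
  1 | 1 | 1 | 2 | 3 | 4 | 5 | 5 | 6 | 7 | 8 | 9
  1 | 1 | 1 | 2 | 3 | 4 | 5 | 6 | 7 | 8 | 9 | 10
  1 | 1 | 2 | 3 | 4 | 5 | 6 | 7 | 8 | 9 | 10 | 11
  1 | 2 | 3 | 4 | 5 | 6 | 7 | 8 | 9 | 10 | 11 | 12

hence w(1..12) = (12, 1, 6, 7, 10, 9, 11, 4, 5, 8, 3, 2).

|D(w)|=42, |Ess(w)|=6:

[(1, 11, 0), (5, 9, 3), (7, 5, 1), (7, 8, 3), (10, 3, 1), (11, 2, 1)]


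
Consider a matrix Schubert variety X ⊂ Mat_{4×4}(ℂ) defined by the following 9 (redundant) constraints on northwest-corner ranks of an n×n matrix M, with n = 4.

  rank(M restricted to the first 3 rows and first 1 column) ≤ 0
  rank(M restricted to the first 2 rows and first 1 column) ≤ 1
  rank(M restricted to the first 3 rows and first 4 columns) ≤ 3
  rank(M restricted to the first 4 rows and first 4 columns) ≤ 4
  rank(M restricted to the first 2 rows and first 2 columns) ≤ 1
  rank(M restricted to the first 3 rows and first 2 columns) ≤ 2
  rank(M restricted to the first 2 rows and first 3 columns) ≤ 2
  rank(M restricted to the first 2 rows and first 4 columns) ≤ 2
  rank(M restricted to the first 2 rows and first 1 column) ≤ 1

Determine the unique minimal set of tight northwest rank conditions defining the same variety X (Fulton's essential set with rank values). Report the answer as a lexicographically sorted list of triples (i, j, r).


Propagating the 9 rank bounds to every northwest block:

  0 1 1 1
  0 1 2 2
  0 1 2 3
  1 2 3 4

giving w = (2, 3, 4, 1) via Δ²R.

ℓ(w)=3; the 1 essential cell (i,j,r):

[(3, 1, 0)]


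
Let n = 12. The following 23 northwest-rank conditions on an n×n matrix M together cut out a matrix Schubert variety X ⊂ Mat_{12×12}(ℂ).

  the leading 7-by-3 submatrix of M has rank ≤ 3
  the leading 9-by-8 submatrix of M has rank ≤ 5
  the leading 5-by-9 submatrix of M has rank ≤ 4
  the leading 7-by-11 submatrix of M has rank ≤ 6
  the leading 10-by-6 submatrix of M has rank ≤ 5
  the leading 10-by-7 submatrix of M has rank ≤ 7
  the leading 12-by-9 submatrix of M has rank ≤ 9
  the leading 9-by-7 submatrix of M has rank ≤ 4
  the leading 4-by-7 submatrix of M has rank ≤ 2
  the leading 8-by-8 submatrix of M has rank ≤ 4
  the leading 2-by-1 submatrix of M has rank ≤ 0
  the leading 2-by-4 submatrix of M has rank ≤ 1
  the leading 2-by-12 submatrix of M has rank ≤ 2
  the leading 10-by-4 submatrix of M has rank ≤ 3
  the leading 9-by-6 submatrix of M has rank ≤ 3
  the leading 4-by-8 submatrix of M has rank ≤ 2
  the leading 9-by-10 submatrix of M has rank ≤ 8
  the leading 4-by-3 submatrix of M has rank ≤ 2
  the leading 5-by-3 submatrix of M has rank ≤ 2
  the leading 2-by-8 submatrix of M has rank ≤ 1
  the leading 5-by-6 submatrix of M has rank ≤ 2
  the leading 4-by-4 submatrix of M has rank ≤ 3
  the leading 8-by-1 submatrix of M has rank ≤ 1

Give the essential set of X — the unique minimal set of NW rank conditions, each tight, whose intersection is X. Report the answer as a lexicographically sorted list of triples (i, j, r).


The tightest implied rank at each (i,j), from the 23 conditions:

  0, 1, 1, 1, 1, 1, 1, 1, 1, 1, 1, 1
  0, 1, 1, 1, 1, 1, 1, 1, 2, 2, 2, 2
  1, 2, 2, 2, 2, 2, 2, 2, 3, 3, 3, 3
  1, 2, 2, 2, 2, 2, 2, 2, 3, 4, 4, 4
  1, 2, 2, 2, 2, 2, 3, 3, 4, 5, 5, 5
  1, 2, 3, 3, 3, 3, 4, 4, 5, 6, 6, 6
  1, 2, 3, 3, 3, 3, 4, 4, 5, 6, 6, 7
  1, 2, 3, 3, 3, 3, 4, 4, 5, 6, 7, 8
  1, 2, 3, 3, 3, 3, 4, 5, 6, 7, 8, 9
  1, 2, 3, 3, 4, 4, 5, 6, 7, 8, 9, 10
  1, 2, 3, 4, 5, 5, 6, 7, 8, 9, 10, 11
  1, 2, 3, 4, 5, 6, 7, 8, 9, 10, 11, 12

hence w(1..12) = (2, 9, 1, 10, 7, 3, 12, 11, 8, 5, 4, 6).

Fulton essential set (8 of the 31 Rothe cells):

[(2, 1, 0), (2, 8, 1), (4, 8, 2), (5, 6, 2), (7, 11, 6), (8, 8, 4), (9, 6, 3), (10, 4, 3)]


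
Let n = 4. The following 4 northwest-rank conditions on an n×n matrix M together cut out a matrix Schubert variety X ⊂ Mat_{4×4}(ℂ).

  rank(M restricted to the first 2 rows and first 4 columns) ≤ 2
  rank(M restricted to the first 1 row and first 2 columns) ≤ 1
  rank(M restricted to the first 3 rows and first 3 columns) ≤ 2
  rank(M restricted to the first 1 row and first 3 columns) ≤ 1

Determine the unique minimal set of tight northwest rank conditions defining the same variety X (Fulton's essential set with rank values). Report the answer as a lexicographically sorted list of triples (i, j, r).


Computing R[i][j] = min implied NW-rank bound (n=4, 4 conditions):

  row 1: 1  1  1  1
  row 2: 1  2  2  2
  row 3: 1  2  2  3
  row 4: 1  2  3  4

so w = (1, 2, 4, 3).

Fulton essential set (the sole Rothe cell):

[(3, 3, 2)]


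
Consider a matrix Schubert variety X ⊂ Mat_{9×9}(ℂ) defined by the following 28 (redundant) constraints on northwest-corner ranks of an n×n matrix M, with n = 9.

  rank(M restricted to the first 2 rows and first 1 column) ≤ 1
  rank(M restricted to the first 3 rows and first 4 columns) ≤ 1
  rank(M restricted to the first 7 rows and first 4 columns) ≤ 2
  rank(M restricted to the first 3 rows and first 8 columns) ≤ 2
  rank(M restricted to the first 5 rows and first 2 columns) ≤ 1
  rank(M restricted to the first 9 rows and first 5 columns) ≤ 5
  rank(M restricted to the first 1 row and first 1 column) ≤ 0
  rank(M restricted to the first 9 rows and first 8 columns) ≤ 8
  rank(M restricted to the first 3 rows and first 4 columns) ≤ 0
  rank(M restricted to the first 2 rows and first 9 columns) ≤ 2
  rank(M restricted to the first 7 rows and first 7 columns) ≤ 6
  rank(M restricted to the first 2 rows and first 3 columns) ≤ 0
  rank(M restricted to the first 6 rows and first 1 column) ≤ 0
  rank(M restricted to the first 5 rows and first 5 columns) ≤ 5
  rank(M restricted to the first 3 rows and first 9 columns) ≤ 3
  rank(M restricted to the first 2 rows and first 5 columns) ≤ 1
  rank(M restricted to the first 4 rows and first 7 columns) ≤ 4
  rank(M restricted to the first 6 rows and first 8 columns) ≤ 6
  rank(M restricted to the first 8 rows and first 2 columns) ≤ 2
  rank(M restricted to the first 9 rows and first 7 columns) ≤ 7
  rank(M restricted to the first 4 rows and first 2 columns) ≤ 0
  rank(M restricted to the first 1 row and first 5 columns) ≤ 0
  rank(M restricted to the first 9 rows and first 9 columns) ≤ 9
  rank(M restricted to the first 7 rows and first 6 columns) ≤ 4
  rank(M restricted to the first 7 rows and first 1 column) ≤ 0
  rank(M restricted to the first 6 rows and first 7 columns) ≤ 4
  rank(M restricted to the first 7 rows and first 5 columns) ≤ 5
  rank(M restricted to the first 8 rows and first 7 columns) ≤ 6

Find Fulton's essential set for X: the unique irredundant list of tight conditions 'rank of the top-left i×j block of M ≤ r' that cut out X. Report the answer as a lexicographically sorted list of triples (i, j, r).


Propagating the 28 rank bounds to every northwest block:

  R[1]: 0 | 0 | 0 | 0 | 0 | 1 | 1 | 1 | 1
  R[2]: 0 | 0 | 0 | 0 | 1 | 2 | 2 | 2 | 2
  R[3]: 0 | 0 | 0 | 0 | 1 | 2 | 2 | 2 | 3
  R[4]: 0 | 0 | 1 | 1 | 2 | 3 | 3 | 3 | 4
  R[5]: 0 | 1 | 2 | 2 | 3 | 4 | 4 | 4 | 5
  R[6]: 0 | 1 | 2 | 2 | 3 | 4 | 4 | 5 | 6
  R[7]: 0 | 1 | 2 | 2 | 3 | 4 | 5 | 6 | 7
  R[8]: 1 | 2 | 3 | 3 | 4 | 5 | 6 | 7 | 8
  R[9]: 1 | 2 | 3 | 4 | 5 | 6 | 7 | 8 | 9

hence w(1..9) = (6, 5, 9, 3, 2, 8, 7, 1, 4).

ℓ(w)=23; the 7 essential cells (i,j,r):

[(1, 5, 0), (3, 4, 0), (3, 8, 2), (4, 2, 0), (6, 7, 4), (7, 1, 0), (7, 4, 2)]


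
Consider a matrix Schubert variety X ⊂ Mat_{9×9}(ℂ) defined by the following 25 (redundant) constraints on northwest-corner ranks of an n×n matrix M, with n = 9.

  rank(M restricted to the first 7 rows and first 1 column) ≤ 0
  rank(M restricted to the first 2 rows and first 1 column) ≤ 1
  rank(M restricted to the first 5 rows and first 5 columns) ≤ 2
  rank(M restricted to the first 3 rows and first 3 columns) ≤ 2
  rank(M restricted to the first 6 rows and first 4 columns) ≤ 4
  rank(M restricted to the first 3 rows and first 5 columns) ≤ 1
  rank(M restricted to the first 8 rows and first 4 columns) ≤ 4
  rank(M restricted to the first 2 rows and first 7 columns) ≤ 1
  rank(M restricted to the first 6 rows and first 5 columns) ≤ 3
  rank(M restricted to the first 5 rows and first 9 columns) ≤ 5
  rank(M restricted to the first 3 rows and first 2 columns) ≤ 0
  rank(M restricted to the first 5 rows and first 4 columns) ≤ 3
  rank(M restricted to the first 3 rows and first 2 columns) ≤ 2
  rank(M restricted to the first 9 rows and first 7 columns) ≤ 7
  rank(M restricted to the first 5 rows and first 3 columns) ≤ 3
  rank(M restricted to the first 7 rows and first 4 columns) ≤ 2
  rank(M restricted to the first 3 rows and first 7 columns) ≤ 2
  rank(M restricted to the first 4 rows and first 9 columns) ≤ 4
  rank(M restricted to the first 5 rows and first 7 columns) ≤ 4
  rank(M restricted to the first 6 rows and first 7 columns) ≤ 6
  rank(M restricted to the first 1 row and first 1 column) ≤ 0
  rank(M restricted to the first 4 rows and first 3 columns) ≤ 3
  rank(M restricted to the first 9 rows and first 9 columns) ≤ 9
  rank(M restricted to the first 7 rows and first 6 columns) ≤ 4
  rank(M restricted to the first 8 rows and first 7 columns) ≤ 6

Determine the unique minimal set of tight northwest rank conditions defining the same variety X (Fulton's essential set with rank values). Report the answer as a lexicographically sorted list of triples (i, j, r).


Computing R[i][j] = min implied NW-rank bound (n=9, 25 conditions):

  i=1: 0 | 0 | 1 | 1 | 1 | 1 | 1 | 1 | 1
  i=2: 0 | 0 | 1 | 1 | 1 | 1 | 1 | 2 | 2
  i=3: 0 | 0 | 1 | 1 | 1 | 2 | 2 | 3 | 3
  i=4: 0 | 1 | 2 | 2 | 2 | 3 | 3 | 4 | 4
  i=5: 0 | 1 | 2 | 2 | 2 | 3 | 4 | 5 | 5
  i=6: 0 | 1 | 2 | 2 | 3 | 4 | 5 | 6 | 6
  i=7: 0 | 1 | 2 | 2 | 3 | 4 | 5 | 6 | 7
  i=8: 1 | 2 | 3 | 3 | 4 | 5 | 6 | 7 | 8
  i=9: 1 | 2 | 3 | 4 | 5 | 6 | 7 | 8 | 9

hence w(1..9) = (3, 8, 6, 2, 7, 5, 9, 1, 4).

Fulton essential set (6 of the 20 Rothe cells):

[(2, 7, 1), (3, 2, 0), (3, 5, 1), (5, 5, 2), (7, 1, 0), (7, 4, 2)]


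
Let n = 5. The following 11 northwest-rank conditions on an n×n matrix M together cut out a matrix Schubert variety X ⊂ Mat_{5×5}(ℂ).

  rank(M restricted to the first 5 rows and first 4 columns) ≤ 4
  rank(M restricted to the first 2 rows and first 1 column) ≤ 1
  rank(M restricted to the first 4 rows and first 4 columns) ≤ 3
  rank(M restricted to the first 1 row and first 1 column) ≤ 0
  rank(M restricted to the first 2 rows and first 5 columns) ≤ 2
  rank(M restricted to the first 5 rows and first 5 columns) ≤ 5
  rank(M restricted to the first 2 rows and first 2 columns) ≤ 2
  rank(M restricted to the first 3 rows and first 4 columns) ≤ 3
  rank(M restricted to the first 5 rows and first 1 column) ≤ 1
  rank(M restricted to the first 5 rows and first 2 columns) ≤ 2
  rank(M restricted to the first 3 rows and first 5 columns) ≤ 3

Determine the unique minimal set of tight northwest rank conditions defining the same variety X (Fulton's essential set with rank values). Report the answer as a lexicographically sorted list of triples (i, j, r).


The tightest implied rank at each (i,j), from the 11 conditions:

  R[1]: 0, 1, 1, 1, 1
  R[2]: 1, 2, 2, 2, 2
  R[3]: 1, 2, 3, 3, 3
  R[4]: 1, 2, 3, 3, 4
  R[5]: 1, 2, 3, 4, 5

giving w = (2, 1, 3, 5, 4) via Δ²R.

Fulton essential set (2 of the 2 Rothe cells):

[(1, 1, 0), (4, 4, 3)]


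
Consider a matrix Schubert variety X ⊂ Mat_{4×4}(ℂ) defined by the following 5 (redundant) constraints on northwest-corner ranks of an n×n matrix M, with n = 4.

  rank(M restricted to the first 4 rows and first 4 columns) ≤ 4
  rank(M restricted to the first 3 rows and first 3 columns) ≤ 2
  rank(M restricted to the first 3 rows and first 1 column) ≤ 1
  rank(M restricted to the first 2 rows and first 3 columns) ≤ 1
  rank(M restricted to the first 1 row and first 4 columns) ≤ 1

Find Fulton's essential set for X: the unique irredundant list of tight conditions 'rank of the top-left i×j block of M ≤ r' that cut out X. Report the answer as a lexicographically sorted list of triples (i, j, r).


Recovering R(i,j) via the rank-extension bound from the 5 conditions:

  row 1: 1  1  1  1
  row 2: 1  1  1  2
  row 3: 1  2  2  3
  row 4: 1  2  3  4

reading off 1-entries of Δ²R: w = (1, 4, 2, 3).

D(w) has 2 cells with 1 SE-corner; essential set:

[(2, 3, 1)]


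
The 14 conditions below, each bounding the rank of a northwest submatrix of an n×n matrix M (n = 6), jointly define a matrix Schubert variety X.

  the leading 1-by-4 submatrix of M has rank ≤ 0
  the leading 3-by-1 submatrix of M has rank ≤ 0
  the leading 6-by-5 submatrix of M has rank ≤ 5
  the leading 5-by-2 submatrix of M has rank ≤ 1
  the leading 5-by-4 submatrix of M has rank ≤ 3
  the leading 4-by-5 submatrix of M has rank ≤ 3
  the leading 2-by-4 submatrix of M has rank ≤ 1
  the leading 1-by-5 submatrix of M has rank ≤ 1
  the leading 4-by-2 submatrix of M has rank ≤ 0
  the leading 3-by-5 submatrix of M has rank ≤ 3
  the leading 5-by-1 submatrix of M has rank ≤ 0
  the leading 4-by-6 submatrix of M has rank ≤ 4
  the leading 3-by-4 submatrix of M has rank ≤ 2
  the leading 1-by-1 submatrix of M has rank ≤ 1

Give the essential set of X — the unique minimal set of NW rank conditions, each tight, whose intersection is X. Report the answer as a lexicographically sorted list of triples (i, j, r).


Reconstructing r_w from the 14 given conditions:

  R[1]: 0, 0, 0, 0, 1, 1
  R[2]: 0, 0, 1, 1, 2, 2
  R[3]: 0, 0, 1, 2, 3, 3
  R[4]: 0, 0, 1, 2, 3, 4
  R[5]: 0, 1, 2, 3, 4, 5
  R[6]: 1, 2, 3, 4, 5, 6

so w = (5, 3, 4, 6, 2, 1).

Fulton essential set (3 of the 11 Rothe cells):

[(1, 4, 0), (4, 2, 0), (5, 1, 0)]


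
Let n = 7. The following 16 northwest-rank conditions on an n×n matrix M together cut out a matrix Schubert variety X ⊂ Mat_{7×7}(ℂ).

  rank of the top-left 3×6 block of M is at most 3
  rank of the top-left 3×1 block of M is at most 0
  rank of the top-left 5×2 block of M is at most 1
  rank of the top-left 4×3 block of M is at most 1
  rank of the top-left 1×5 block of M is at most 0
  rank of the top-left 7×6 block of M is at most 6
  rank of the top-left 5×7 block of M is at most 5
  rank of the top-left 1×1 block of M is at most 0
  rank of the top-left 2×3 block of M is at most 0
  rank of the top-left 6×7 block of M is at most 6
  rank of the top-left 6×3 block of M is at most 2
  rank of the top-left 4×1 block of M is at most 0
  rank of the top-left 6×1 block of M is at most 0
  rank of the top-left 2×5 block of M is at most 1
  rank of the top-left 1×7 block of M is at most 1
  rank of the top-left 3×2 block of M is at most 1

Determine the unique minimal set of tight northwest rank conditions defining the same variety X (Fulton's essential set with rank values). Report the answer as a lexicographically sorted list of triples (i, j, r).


Recovering R(i,j) via the rank-extension bound from the 16 conditions:

  R[1]: 0  0  0  0  0  1  1
  R[2]: 0  0  0  1  1  2  2
  R[3]: 0  1  1  2  2  3  3
  R[4]: 0  1  1  2  3  4  4
  R[5]: 0  1  2  3  4  5  5
  R[6]: 0  1  2  3  4  5  6
  R[7]: 1  2  3  4  5  6  7

second differences of R give the permutation w = (6, 4, 2, 5, 3, 7, 1).

4 SE-corners of the 13-cell Rothe diagram give Ess(w):

[(1, 5, 0), (2, 3, 0), (4, 3, 1), (6, 1, 0)]


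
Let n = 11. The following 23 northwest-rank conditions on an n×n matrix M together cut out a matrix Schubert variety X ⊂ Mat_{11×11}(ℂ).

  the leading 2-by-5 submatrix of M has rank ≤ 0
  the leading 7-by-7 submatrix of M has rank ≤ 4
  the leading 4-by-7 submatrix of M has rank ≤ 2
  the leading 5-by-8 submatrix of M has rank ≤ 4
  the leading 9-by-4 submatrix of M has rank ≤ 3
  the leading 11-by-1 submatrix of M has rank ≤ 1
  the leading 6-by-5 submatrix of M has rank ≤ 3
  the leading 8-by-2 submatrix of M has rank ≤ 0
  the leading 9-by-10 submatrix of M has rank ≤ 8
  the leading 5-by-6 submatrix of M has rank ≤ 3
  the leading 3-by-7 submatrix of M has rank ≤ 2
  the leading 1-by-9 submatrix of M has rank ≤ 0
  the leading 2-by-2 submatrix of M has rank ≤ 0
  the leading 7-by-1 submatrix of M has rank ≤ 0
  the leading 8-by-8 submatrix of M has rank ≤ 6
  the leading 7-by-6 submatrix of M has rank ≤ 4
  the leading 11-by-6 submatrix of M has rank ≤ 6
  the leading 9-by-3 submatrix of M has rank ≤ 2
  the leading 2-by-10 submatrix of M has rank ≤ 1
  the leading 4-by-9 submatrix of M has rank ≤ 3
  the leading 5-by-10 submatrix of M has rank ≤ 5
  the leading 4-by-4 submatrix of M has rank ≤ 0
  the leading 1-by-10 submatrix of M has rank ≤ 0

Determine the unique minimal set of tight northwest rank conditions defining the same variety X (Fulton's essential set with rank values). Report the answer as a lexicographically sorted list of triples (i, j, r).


Reconstructing r_w from the 23 given conditions:

  row 1: 0 0 0 0 0 0 0 0 0 0 1
  row 2: 0 0 0 0 0 1 1 1 1 1 2
  row 3: 0 0 0 0 1 2 2 2 2 2 3
  row 4: 0 0 0 0 1 2 2 3 3 3 4
  row 5: 0 0 1 1 2 3 3 4 4 4 5
  row 6: 0 0 1 2 3 4 4 5 5 5 6
  row 7: 0 0 1 2 3 4 4 5 6 6 7
  row 8: 0 0 1 2 3 4 5 6 7 7 8
  row 9: 1 1 2 3 4 5 6 7 8 8 9
  row 10: 1 2 3 4 5 6 7 8 9 9 10
  row 11: 1 2 3 4 5 6 7 8 9 10 11

giving w = (11, 6, 5, 8, 3, 4, 9, 7, 1, 2, 10) via Δ²R.

|D(w)|=33, |Ess(w)|=6:

[(1, 10, 0), (2, 5, 0), (4, 4, 0), (4, 7, 2), (7, 7, 4), (8, 2, 0)]


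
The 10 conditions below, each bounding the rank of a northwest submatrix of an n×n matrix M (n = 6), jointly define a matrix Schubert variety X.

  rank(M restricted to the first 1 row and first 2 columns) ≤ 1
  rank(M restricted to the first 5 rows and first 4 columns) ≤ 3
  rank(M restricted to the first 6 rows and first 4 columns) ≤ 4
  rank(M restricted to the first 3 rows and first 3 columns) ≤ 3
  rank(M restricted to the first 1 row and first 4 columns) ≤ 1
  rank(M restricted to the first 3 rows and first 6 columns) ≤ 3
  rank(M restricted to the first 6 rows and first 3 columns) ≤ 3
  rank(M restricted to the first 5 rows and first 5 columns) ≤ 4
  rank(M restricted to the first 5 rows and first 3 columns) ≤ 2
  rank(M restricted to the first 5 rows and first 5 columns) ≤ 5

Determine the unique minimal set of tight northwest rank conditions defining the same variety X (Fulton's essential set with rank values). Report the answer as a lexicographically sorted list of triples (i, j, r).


Reconstructing r_w from the 10 given conditions:

  row 1: 1 1 1 1 1 1
  row 2: 1 2 2 2 2 2
  row 3: 1 2 2 3 3 3
  row 4: 1 2 2 3 4 4
  row 5: 1 2 2 3 4 5
  row 6: 1 2 3 4 5 6

reading off 1-entries of Δ²R: w = (1, 2, 4, 5, 6, 3).

ℓ(w)=3; the 1 essential cell (i,j,r):

[(5, 3, 2)]


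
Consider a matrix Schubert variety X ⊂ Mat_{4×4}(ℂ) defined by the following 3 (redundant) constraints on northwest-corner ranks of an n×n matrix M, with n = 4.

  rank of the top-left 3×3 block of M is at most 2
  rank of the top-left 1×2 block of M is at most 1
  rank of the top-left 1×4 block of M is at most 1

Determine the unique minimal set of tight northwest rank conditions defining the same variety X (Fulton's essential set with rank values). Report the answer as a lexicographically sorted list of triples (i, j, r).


Reconstructing r_w from the 3 given conditions:

  i=1: 1  1  1  1
  i=2: 1  2  2  2
  i=3: 1  2  2  3
  i=4: 1  2  3  4

reading off 1-entries of Δ²R: w = (1, 2, 4, 3).

|D(w)|=1, |Ess(w)|=1:

[(3, 3, 2)]


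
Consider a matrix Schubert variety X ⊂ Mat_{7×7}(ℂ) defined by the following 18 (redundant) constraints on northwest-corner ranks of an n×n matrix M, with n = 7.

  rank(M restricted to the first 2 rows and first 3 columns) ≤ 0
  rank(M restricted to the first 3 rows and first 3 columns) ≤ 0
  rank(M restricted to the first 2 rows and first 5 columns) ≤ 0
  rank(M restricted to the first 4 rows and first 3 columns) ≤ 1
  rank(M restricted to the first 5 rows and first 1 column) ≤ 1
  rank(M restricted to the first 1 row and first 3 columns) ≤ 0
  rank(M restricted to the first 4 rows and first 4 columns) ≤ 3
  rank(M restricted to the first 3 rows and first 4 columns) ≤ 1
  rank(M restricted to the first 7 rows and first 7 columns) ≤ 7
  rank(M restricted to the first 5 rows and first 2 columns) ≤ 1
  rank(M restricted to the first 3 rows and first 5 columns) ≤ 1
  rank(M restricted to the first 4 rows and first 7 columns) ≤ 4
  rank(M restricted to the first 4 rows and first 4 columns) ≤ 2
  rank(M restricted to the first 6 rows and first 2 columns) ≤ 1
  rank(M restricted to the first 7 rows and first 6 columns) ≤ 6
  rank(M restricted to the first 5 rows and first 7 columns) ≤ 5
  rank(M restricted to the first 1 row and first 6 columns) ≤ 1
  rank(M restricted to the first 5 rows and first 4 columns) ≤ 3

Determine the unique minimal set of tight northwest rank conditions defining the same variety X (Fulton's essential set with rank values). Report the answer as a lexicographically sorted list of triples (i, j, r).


The tightest implied rank at each (i,j), from the 18 conditions:

  R[1]: 0 | 0 | 0 | 0 | 0 | 1 | 1
  R[2]: 0 | 0 | 0 | 0 | 0 | 1 | 2
  R[3]: 0 | 0 | 0 | 1 | 1 | 2 | 3
  R[4]: 1 | 1 | 1 | 2 | 2 | 3 | 4
  R[5]: 1 | 1 | 2 | 3 | 3 | 4 | 5
  R[6]: 1 | 1 | 2 | 3 | 4 | 5 | 6
  R[7]: 1 | 2 | 3 | 4 | 5 | 6 | 7

so w = (6, 7, 4, 1, 3, 5, 2).

3 SE-corners of the 15-cell Rothe diagram give Ess(w):

[(2, 5, 0), (3, 3, 0), (6, 2, 1)]


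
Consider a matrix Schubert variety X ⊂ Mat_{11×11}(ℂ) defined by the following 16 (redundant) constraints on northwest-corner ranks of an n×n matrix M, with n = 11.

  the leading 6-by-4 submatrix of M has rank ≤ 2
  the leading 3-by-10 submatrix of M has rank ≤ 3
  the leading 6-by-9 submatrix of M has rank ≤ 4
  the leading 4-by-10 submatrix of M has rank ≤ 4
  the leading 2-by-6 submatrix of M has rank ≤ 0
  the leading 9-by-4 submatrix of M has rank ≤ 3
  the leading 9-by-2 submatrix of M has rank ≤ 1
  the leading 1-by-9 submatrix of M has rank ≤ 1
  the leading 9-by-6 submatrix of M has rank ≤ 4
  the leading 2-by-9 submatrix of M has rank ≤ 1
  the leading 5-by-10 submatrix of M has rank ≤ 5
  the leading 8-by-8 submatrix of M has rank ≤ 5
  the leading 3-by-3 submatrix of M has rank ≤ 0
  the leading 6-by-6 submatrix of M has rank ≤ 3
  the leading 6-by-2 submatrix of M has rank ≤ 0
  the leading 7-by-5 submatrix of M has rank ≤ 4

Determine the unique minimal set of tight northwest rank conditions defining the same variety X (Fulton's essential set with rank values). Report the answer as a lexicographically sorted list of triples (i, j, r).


Computing R[i][j] = min implied NW-rank bound (n=11, 16 conditions):

  row 1: 0 | 0 | 0 | 0 | 0 | 0 | 1 | 1 | 1 | 1 | 1
  row 2: 0 | 0 | 0 | 0 | 0 | 0 | 1 | 1 | 1 | 2 | 2
  row 3: 0 | 0 | 0 | 1 | 1 | 1 | 2 | 2 | 2 | 3 | 3
  row 4: 0 | 0 | 1 | 2 | 2 | 2 | 3 | 3 | 3 | 4 | 4
  row 5: 0 | 0 | 1 | 2 | 3 | 3 | 4 | 4 | 4 | 5 | 5
  row 6: 0 | 0 | 1 | 2 | 3 | 3 | 4 | 4 | 4 | 5 | 6
  row 7: 1 | 1 | 2 | 3 | 4 | 4 | 5 | 5 | 5 | 6 | 7
  row 8: 1 | 1 | 2 | 3 | 4 | 4 | 5 | 5 | 6 | 7 | 8
  row 9: 1 | 1 | 2 | 3 | 4 | 4 | 5 | 6 | 7 | 8 | 9
  row 10: 1 | 2 | 3 | 4 | 5 | 5 | 6 | 7 | 8 | 9 | 10
  row 11: 1 | 2 | 3 | 4 | 5 | 6 | 7 | 8 | 9 | 10 | 11

hence w(1..11) = (7, 10, 4, 3, 5, 11, 1, 9, 8, 2, 6).

ℓ(w)=31; the 9 essential cells (i,j,r):

[(2, 6, 0), (2, 9, 1), (3, 3, 0), (6, 2, 0), (6, 6, 3), (6, 9, 4), (8, 8, 5), (9, 2, 1), (9, 6, 4)]


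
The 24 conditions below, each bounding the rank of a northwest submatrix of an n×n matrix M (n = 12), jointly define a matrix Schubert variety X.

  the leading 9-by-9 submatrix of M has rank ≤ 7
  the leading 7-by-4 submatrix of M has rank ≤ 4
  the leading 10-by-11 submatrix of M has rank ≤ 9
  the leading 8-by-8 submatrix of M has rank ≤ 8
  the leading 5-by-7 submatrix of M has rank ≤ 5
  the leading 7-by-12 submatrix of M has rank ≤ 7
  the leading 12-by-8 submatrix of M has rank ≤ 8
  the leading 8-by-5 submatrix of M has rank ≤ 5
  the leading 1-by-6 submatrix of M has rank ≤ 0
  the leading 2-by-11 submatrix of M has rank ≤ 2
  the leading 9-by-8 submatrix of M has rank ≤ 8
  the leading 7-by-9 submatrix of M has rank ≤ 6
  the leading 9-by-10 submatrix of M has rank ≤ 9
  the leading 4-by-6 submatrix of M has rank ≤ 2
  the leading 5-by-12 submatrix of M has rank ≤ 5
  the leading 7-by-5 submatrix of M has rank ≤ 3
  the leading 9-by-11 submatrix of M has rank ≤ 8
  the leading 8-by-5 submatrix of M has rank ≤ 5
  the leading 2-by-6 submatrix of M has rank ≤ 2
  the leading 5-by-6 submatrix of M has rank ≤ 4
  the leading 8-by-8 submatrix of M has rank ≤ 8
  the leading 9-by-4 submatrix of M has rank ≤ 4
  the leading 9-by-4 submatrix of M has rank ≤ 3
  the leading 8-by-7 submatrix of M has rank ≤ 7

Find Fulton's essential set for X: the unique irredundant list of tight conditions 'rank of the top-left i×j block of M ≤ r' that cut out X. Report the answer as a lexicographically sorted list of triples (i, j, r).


The tightest implied rank at each (i,j), from the 24 conditions:

  R[1]: 0 | 0 | 0 | 0 | 0 | 0 | 1 | 1 | 1 | 1 | 1 | 1
  R[2]: 1 | 1 | 1 | 1 | 1 | 1 | 2 | 2 | 2 | 2 | 2 | 2
  R[3]: 1 | 2 | 2 | 2 | 2 | 2 | 3 | 3 | 3 | 3 | 3 | 3
  R[4]: 1 | 2 | 2 | 2 | 2 | 2 | 3 | 4 | 4 | 4 | 4 | 4
  R[5]: 1 | 2 | 3 | 3 | 3 | 3 | 4 | 5 | 5 | 5 | 5 | 5
  R[6]: 1 | 2 | 3 | 3 | 3 | 4 | 5 | 6 | 6 | 6 | 6 | 6
  R[7]: 1 | 2 | 3 | 3 | 3 | 4 | 5 | 6 | 6 | 7 | 7 | 7
  R[8]: 1 | 2 | 3 | 3 | 4 | 5 | 6 | 7 | 7 | 8 | 8 | 8
  R[9]: 1 | 2 | 3 | 3 | 4 | 5 | 6 | 7 | 7 | 8 | 8 | 9
  R[10]: 1 | 2 | 3 | 4 | 5 | 6 | 7 | 8 | 8 | 9 | 9 | 10
  R[11]: 1 | 2 | 3 | 4 | 5 | 6 | 7 | 8 | 9 | 10 | 10 | 11
  R[12]: 1 | 2 | 3 | 4 | 5 | 6 | 7 | 8 | 9 | 10 | 11 | 12

hence w(1..12) = (7, 1, 2, 8, 3, 6, 10, 5, 12, 4, 9, 11).

D(w) has 19 cells with 7 SE-corners; essential set:

[(1, 6, 0), (4, 6, 2), (7, 5, 3), (7, 9, 6), (9, 4, 3), (9, 9, 7), (9, 11, 8)]


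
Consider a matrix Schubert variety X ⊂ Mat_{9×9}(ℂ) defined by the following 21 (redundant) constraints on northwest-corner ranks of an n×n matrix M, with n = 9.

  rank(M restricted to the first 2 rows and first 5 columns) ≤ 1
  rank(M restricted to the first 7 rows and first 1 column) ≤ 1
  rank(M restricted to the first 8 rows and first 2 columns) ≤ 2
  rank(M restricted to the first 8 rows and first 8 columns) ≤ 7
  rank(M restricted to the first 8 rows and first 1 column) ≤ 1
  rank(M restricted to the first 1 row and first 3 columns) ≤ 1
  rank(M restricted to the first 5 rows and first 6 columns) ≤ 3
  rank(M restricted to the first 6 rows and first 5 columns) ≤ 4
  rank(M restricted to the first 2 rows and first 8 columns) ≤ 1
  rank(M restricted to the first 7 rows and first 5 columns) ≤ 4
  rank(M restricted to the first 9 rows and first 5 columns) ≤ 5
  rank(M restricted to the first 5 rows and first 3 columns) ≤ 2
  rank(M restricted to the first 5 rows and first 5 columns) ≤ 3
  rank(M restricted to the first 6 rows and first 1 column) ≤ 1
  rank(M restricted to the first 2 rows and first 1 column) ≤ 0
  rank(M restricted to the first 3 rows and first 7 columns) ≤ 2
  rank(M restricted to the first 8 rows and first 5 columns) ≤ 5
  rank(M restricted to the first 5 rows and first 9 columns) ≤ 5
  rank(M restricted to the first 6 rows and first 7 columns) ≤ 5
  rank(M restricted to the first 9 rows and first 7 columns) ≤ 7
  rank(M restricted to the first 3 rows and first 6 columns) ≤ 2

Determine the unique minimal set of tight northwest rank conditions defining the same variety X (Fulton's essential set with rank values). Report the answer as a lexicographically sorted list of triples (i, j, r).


Propagating the 21 rank bounds to every northwest block:

  row 1: 0 1 1 1 1 1 1 1 1
  row 2: 0 1 1 1 1 1 1 1 2
  row 3: 1 2 2 2 2 2 2 2 3
  row 4: 1 2 2 3 3 3 3 3 4
  row 5: 1 2 2 3 3 3 4 4 5
  row 6: 1 2 3 4 4 4 5 5 6
  row 7: 1 2 3 4 4 5 6 6 7
  row 8: 1 2 3 4 5 6 7 7 8
  row 9: 1 2 3 4 5 6 7 8 9

hence w(1..9) = (2, 9, 1, 4, 7, 3, 6, 5, 8).

Rothe diagram D(w) (13 cells), 5 SE-corners (essential conditions):

[(2, 1, 0), (2, 8, 1), (5, 3, 2), (5, 6, 3), (7, 5, 4)]


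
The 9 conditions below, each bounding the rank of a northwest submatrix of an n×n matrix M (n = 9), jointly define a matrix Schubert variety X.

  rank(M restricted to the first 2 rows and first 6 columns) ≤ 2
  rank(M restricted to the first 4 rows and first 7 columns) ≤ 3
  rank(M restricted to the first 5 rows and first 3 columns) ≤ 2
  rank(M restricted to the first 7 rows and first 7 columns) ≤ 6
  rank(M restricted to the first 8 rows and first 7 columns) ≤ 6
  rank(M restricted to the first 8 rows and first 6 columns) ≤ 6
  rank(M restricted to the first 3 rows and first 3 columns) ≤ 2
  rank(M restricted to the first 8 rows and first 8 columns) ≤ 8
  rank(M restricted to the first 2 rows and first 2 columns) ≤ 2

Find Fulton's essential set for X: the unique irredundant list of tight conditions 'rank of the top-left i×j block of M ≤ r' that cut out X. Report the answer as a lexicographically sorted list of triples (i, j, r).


Rank table r_w(9×9) implied by the 9 constraints:

  i=1: 1 | 1 | 1 | 1 | 1 | 1 | 1 | 1 | 1
  i=2: 1 | 2 | 2 | 2 | 2 | 2 | 2 | 2 | 2
  i=3: 1 | 2 | 2 | 3 | 3 | 3 | 3 | 3 | 3
  i=4: 1 | 2 | 2 | 3 | 3 | 3 | 3 | 4 | 4
  i=5: 1 | 2 | 2 | 3 | 4 | 4 | 4 | 5 | 5
  i=6: 1 | 2 | 3 | 4 | 5 | 5 | 5 | 6 | 6
  i=7: 1 | 2 | 3 | 4 | 5 | 6 | 6 | 7 | 7
  i=8: 1 | 2 | 3 | 4 | 5 | 6 | 6 | 7 | 8
  i=9: 1 | 2 | 3 | 4 | 5 | 6 | 7 | 8 | 9

so w = (1, 2, 4, 8, 5, 3, 6, 9, 7).

D(w) has 7 cells with 3 SE-corners; essential set:

[(4, 7, 3), (5, 3, 2), (8, 7, 6)]


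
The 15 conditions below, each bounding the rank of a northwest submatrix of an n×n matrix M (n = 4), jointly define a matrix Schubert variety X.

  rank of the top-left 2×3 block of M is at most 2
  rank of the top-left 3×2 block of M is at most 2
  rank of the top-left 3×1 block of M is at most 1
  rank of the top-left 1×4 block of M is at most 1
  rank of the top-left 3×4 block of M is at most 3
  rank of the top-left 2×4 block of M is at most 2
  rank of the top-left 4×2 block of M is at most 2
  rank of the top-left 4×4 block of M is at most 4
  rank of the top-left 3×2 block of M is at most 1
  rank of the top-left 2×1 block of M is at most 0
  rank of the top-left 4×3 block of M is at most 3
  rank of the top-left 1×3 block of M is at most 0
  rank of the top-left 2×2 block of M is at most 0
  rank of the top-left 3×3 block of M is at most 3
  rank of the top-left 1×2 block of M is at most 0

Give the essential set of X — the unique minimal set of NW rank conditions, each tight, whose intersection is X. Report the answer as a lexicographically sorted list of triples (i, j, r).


Computing R[i][j] = min implied NW-rank bound (n=4, 15 conditions):

  R[1]: 0 0 0 1
  R[2]: 0 0 1 2
  R[3]: 1 1 2 3
  R[4]: 1 2 3 4

the unique w with this rank table is (4, 3, 1, 2).

D(w) has 5 cells with 2 SE-corners; essential set:

[(1, 3, 0), (2, 2, 0)]


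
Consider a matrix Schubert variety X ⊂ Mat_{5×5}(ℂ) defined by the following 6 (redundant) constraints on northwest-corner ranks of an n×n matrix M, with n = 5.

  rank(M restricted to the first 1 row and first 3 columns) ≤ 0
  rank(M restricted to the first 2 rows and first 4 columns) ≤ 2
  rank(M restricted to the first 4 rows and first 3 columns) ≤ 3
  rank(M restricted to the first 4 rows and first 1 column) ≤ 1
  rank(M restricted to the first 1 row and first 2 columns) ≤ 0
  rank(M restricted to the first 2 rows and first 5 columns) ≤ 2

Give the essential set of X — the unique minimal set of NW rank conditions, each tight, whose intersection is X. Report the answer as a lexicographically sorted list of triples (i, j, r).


Computing R[i][j] = min implied NW-rank bound (n=5, 6 conditions):

  row 1: 0 | 0 | 0 | 1 | 1
  row 2: 1 | 1 | 1 | 2 | 2
  row 3: 1 | 2 | 2 | 3 | 3
  row 4: 1 | 2 | 3 | 4 | 4
  row 5: 1 | 2 | 3 | 4 | 5

giving w = (4, 1, 2, 3, 5) via Δ²R.

|D(w)|=3, |Ess(w)|=1:

[(1, 3, 0)]


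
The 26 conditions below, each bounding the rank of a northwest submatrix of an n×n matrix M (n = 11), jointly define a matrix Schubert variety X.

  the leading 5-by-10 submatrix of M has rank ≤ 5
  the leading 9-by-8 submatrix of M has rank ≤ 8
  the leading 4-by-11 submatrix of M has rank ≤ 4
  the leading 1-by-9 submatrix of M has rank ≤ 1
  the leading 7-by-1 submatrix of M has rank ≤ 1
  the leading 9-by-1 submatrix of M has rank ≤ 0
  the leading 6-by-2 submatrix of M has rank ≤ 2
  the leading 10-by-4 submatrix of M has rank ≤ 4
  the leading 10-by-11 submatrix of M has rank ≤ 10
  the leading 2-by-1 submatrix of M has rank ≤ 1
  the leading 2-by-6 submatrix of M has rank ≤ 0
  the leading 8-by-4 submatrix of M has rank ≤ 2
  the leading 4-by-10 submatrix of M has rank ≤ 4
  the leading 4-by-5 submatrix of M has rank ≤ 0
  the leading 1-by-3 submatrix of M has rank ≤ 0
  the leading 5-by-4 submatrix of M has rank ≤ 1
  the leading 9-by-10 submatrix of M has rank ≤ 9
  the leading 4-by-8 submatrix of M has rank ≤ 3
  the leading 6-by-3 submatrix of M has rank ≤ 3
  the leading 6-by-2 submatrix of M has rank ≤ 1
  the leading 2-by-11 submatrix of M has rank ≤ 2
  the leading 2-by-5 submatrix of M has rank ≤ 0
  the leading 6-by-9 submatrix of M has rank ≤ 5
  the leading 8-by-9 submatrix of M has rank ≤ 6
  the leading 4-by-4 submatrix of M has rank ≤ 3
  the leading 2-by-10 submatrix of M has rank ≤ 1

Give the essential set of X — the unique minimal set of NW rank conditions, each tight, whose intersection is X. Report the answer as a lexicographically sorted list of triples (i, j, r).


Recovering R(i,j) via the rank-extension bound from the 26 conditions:

  row 1: 0 0 0 0 0 0 1 1 1 1 1
  row 2: 0 0 0 0 0 0 1 1 1 1 2
  row 3: 0 0 0 0 0 1 2 2 2 2 3
  row 4: 0 0 0 0 0 1 2 3 3 3 4
  row 5: 0 1 1 1 1 2 3 4 4 4 5
  row 6: 0 1 2 2 2 3 4 5 5 5 6
  row 7: 0 1 2 2 3 4 5 6 6 6 7
  row 8: 0 1 2 2 3 4 5 6 6 7 8
  row 9: 0 1 2 3 4 5 6 7 7 8 9
  row 10: 1 2 3 4 5 6 7 8 8 9 10
  row 11: 1 2 3 4 5 6 7 8 9 10 11

reading off 1-entries of Δ²R: w = (7, 11, 6, 8, 2, 3, 5, 10, 4, 1, 9).

Rothe diagram D(w) (33 cells), 6 SE-corners (essential conditions):

[(2, 6, 0), (2, 10, 1), (4, 5, 0), (8, 4, 2), (8, 9, 6), (9, 1, 0)]


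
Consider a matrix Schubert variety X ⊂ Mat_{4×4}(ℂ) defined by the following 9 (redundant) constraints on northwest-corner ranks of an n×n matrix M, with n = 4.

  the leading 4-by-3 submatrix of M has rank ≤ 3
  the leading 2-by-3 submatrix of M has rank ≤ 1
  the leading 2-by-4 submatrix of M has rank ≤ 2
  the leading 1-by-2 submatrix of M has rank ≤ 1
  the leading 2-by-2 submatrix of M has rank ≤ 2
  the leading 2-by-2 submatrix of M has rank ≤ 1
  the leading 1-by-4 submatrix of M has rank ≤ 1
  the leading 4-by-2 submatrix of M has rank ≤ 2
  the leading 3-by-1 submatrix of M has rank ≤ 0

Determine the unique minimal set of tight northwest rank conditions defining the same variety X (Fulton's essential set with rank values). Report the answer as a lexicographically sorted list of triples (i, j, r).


Rank table r_w(4×4) implied by the 9 constraints:

  R[1]: 0 | 1 | 1 | 1
  R[2]: 0 | 1 | 1 | 2
  R[3]: 0 | 1 | 2 | 3
  R[4]: 1 | 2 | 3 | 4

the unique w with this rank table is (2, 4, 3, 1).

2 SE-corners of the 4-cell Rothe diagram give Ess(w):

[(2, 3, 1), (3, 1, 0)]


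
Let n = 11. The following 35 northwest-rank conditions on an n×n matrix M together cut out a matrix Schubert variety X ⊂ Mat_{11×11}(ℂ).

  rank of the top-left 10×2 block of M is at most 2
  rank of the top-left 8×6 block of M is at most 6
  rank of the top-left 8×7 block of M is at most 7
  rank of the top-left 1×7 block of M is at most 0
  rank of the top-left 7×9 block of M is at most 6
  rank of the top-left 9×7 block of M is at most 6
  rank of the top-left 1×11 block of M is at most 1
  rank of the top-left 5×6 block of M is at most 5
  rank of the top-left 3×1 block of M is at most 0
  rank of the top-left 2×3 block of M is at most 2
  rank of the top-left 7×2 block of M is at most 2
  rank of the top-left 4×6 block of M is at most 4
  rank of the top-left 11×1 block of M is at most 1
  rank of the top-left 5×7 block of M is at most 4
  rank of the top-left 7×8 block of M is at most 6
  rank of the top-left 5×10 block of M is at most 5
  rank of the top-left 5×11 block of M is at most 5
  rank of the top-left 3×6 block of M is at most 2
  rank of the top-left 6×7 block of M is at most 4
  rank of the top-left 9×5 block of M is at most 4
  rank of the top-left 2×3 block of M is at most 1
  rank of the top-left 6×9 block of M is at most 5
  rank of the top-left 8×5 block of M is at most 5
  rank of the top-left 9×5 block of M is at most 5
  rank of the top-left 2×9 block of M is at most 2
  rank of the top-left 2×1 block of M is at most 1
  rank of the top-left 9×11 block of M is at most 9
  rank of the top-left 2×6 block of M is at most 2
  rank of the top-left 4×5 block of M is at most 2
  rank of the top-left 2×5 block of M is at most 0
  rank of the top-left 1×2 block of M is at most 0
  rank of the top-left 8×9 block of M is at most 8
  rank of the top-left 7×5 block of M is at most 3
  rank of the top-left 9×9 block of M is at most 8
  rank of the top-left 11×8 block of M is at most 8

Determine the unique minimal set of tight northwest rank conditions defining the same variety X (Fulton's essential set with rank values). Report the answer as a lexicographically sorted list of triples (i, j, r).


Rank table r_w(11×11) implied by the 35 constraints:

  R[1]: 0  0  0  0  0  0  0  1  1  1  1
  R[2]: 0  0  0  0  0  1  1  2  2  2  2
  R[3]: 0  1  1  1  1  2  2  3  3  3  3
  R[4]: 1  2  2  2  2  3  3  4  4  4  4
  R[5]: 1  2  3  3  3  4  4  5  5  5  5
  R[6]: 1  2  3  3  3  4  4  5  5  6  6
  R[7]: 1  2  3  3  3  4  5  6  6  7  7
  R[8]: 1  2  3  4  4  5  6  7  7  8  8
  R[9]: 1  2  3  4  4  5  6  7  8  9  9
  R[10]: 1  2  3  4  5  6  7  8  9  10  10
  R[11]: 1  2  3  4  5  6  7  8  9  10  11

so w = (8, 6, 2, 1, 3, 10, 7, 4, 9, 5, 11).

ℓ(w)=20; the 7 essential cells (i,j,r):

[(1, 7, 0), (2, 5, 0), (3, 1, 0), (6, 7, 4), (6, 9, 5), (7, 5, 3), (9, 5, 4)]
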